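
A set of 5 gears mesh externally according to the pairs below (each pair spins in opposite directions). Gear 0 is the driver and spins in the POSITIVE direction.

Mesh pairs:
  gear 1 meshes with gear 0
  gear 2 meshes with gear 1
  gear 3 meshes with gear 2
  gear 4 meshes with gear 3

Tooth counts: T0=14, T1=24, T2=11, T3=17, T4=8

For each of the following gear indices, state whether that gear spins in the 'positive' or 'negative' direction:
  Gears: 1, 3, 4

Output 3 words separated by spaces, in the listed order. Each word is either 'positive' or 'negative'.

Gear 0 (driver): positive (depth 0)
  gear 1: meshes with gear 0 -> depth 1 -> negative (opposite of gear 0)
  gear 2: meshes with gear 1 -> depth 2 -> positive (opposite of gear 1)
  gear 3: meshes with gear 2 -> depth 3 -> negative (opposite of gear 2)
  gear 4: meshes with gear 3 -> depth 4 -> positive (opposite of gear 3)
Queried indices 1, 3, 4 -> negative, negative, positive

Answer: negative negative positive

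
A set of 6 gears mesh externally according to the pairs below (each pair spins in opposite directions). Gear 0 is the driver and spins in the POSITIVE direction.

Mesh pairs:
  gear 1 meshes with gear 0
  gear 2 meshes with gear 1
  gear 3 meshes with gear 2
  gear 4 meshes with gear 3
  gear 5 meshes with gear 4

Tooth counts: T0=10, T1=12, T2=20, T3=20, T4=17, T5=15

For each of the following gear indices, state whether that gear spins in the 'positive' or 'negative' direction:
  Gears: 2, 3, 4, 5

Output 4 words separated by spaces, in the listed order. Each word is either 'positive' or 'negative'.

Gear 0 (driver): positive (depth 0)
  gear 1: meshes with gear 0 -> depth 1 -> negative (opposite of gear 0)
  gear 2: meshes with gear 1 -> depth 2 -> positive (opposite of gear 1)
  gear 3: meshes with gear 2 -> depth 3 -> negative (opposite of gear 2)
  gear 4: meshes with gear 3 -> depth 4 -> positive (opposite of gear 3)
  gear 5: meshes with gear 4 -> depth 5 -> negative (opposite of gear 4)
Queried indices 2, 3, 4, 5 -> positive, negative, positive, negative

Answer: positive negative positive negative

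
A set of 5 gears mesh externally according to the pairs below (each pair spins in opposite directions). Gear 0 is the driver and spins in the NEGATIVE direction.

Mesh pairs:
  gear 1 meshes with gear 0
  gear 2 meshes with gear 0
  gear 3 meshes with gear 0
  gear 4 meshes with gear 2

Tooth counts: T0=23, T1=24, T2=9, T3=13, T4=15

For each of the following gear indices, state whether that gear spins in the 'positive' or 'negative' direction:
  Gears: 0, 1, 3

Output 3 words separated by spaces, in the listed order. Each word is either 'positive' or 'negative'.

Gear 0 (driver): negative (depth 0)
  gear 1: meshes with gear 0 -> depth 1 -> positive (opposite of gear 0)
  gear 2: meshes with gear 0 -> depth 1 -> positive (opposite of gear 0)
  gear 3: meshes with gear 0 -> depth 1 -> positive (opposite of gear 0)
  gear 4: meshes with gear 2 -> depth 2 -> negative (opposite of gear 2)
Queried indices 0, 1, 3 -> negative, positive, positive

Answer: negative positive positive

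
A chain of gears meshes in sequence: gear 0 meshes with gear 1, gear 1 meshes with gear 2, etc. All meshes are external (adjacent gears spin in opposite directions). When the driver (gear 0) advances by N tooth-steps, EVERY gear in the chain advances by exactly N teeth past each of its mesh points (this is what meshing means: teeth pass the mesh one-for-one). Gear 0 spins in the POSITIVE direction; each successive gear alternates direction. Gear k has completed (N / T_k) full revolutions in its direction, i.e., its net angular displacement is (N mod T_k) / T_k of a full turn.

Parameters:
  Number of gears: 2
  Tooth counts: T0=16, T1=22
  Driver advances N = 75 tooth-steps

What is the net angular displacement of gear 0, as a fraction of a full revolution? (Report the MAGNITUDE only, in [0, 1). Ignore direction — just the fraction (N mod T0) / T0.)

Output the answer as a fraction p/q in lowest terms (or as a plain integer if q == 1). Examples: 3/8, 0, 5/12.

Answer: 11/16

Derivation:
Chain of 2 gears, tooth counts: [16, 22]
  gear 0: T0=16, direction=positive, advance = 75 mod 16 = 11 teeth = 11/16 turn
  gear 1: T1=22, direction=negative, advance = 75 mod 22 = 9 teeth = 9/22 turn
Gear 0: 75 mod 16 = 11
Fraction = 11 / 16 = 11/16 (gcd(11,16)=1) = 11/16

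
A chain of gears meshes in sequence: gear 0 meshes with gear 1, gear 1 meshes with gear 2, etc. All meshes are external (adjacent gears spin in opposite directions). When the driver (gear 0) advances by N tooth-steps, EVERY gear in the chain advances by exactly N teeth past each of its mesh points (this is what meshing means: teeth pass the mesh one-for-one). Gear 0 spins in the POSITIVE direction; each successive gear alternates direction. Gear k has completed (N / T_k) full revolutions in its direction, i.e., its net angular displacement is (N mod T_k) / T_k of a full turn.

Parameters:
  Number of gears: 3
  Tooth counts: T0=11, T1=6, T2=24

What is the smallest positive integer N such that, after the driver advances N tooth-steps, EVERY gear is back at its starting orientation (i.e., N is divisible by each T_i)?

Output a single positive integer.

Answer: 264

Derivation:
Gear k returns to start when N is a multiple of T_k.
All gears at start simultaneously when N is a common multiple of [11, 6, 24]; the smallest such N is lcm(11, 6, 24).
Start: lcm = T0 = 11
Fold in T1=6: gcd(11, 6) = 1; lcm(11, 6) = 11 * 6 / 1 = 66 / 1 = 66
Fold in T2=24: gcd(66, 24) = 6; lcm(66, 24) = 66 * 24 / 6 = 1584 / 6 = 264
Full cycle length = 264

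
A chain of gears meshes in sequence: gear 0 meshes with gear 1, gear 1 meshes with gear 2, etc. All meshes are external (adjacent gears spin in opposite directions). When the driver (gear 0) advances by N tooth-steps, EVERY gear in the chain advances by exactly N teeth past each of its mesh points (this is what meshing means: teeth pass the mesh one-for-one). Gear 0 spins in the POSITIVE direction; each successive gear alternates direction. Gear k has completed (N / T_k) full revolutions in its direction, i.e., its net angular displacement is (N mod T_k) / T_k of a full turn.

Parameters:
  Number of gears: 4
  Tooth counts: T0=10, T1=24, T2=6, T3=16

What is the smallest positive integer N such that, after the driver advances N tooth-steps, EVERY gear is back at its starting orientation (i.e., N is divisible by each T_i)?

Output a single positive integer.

Gear k returns to start when N is a multiple of T_k.
All gears at start simultaneously when N is a common multiple of [10, 24, 6, 16]; the smallest such N is lcm(10, 24, 6, 16).
Start: lcm = T0 = 10
Fold in T1=24: gcd(10, 24) = 2; lcm(10, 24) = 10 * 24 / 2 = 240 / 2 = 120
Fold in T2=6: gcd(120, 6) = 6; lcm(120, 6) = 120 * 6 / 6 = 720 / 6 = 120
Fold in T3=16: gcd(120, 16) = 8; lcm(120, 16) = 120 * 16 / 8 = 1920 / 8 = 240
Full cycle length = 240

Answer: 240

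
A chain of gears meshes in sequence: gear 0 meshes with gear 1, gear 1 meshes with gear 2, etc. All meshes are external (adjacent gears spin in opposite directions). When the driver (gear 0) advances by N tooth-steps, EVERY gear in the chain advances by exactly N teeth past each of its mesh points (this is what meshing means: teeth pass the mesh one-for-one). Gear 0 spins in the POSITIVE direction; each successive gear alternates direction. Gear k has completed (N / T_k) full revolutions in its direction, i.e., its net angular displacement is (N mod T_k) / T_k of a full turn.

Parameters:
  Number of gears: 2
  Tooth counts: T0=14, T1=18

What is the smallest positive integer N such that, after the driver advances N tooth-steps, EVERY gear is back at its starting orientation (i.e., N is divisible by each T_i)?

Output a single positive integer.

Answer: 126

Derivation:
Gear k returns to start when N is a multiple of T_k.
All gears at start simultaneously when N is a common multiple of [14, 18]; the smallest such N is lcm(14, 18).
Start: lcm = T0 = 14
Fold in T1=18: gcd(14, 18) = 2; lcm(14, 18) = 14 * 18 / 2 = 252 / 2 = 126
Full cycle length = 126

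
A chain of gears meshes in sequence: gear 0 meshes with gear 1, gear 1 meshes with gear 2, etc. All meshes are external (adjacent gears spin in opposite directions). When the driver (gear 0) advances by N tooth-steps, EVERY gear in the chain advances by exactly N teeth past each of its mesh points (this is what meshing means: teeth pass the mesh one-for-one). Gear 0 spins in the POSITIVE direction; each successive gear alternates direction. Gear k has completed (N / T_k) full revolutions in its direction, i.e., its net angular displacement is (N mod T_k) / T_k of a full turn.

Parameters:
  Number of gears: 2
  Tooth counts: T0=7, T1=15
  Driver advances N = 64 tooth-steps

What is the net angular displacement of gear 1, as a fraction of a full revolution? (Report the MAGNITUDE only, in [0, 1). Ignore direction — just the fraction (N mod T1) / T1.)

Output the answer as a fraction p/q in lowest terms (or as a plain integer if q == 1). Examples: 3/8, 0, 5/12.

Chain of 2 gears, tooth counts: [7, 15]
  gear 0: T0=7, direction=positive, advance = 64 mod 7 = 1 teeth = 1/7 turn
  gear 1: T1=15, direction=negative, advance = 64 mod 15 = 4 teeth = 4/15 turn
Gear 1: 64 mod 15 = 4
Fraction = 4 / 15 = 4/15 (gcd(4,15)=1) = 4/15

Answer: 4/15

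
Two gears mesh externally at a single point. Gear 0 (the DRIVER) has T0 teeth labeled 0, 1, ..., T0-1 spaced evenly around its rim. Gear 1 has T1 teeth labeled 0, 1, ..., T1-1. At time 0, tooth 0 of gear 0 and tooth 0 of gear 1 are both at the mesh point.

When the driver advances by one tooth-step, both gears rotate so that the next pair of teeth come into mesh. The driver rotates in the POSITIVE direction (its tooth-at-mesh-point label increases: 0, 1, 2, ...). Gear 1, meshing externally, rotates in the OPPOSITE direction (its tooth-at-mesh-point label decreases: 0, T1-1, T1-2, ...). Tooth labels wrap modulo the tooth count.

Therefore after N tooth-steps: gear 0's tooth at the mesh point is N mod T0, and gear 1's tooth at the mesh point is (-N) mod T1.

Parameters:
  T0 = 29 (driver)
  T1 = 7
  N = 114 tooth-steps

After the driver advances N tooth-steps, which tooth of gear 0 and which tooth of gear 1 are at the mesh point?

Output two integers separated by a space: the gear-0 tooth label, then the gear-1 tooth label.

Answer: 27 5

Derivation:
Gear 0 (driver, T0=29): tooth at mesh = N mod T0
  114 = 3 * 29 + 27, so 114 mod 29 = 27
  gear 0 tooth = 27
Gear 1 (driven, T1=7): tooth at mesh = (-N) mod T1
  114 = 16 * 7 + 2, so 114 mod 7 = 2
  (-114) mod 7 = (-2) mod 7 = 7 - 2 = 5
Mesh after 114 steps: gear-0 tooth 27 meets gear-1 tooth 5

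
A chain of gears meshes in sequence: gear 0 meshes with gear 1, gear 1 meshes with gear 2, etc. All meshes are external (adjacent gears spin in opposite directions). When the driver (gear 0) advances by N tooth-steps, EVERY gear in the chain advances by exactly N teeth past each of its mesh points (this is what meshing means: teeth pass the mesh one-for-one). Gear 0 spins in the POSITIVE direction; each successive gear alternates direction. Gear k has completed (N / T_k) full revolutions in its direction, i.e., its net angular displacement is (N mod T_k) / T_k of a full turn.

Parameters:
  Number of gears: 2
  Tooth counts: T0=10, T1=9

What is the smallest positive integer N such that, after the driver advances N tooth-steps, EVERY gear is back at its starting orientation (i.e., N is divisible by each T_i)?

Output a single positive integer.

Answer: 90

Derivation:
Gear k returns to start when N is a multiple of T_k.
All gears at start simultaneously when N is a common multiple of [10, 9]; the smallest such N is lcm(10, 9).
Start: lcm = T0 = 10
Fold in T1=9: gcd(10, 9) = 1; lcm(10, 9) = 10 * 9 / 1 = 90 / 1 = 90
Full cycle length = 90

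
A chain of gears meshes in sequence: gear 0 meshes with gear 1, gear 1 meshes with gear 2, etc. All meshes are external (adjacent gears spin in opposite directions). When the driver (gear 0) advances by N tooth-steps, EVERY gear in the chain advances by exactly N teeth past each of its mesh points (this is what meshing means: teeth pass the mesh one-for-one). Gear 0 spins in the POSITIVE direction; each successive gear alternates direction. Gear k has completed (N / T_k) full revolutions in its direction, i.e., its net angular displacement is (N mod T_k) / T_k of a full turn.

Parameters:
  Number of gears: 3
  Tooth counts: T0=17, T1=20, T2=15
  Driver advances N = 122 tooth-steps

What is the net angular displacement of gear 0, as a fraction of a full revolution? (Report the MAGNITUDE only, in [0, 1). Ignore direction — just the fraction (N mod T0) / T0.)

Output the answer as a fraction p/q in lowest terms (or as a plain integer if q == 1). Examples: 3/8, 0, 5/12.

Chain of 3 gears, tooth counts: [17, 20, 15]
  gear 0: T0=17, direction=positive, advance = 122 mod 17 = 3 teeth = 3/17 turn
  gear 1: T1=20, direction=negative, advance = 122 mod 20 = 2 teeth = 2/20 turn
  gear 2: T2=15, direction=positive, advance = 122 mod 15 = 2 teeth = 2/15 turn
Gear 0: 122 mod 17 = 3
Fraction = 3 / 17 = 3/17 (gcd(3,17)=1) = 3/17

Answer: 3/17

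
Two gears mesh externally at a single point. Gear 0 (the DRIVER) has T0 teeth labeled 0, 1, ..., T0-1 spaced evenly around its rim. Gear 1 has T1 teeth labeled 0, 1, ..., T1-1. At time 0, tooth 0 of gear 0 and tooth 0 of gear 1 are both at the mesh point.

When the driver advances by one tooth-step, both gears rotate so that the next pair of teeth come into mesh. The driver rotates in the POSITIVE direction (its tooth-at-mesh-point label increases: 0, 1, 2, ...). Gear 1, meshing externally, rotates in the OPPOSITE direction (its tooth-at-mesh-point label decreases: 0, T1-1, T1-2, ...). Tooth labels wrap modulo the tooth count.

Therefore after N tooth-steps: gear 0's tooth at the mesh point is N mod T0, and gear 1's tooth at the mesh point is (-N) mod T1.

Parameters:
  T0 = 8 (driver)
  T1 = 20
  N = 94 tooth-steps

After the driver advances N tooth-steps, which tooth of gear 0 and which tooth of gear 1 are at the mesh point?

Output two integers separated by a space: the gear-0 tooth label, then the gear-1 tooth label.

Gear 0 (driver, T0=8): tooth at mesh = N mod T0
  94 = 11 * 8 + 6, so 94 mod 8 = 6
  gear 0 tooth = 6
Gear 1 (driven, T1=20): tooth at mesh = (-N) mod T1
  94 = 4 * 20 + 14, so 94 mod 20 = 14
  (-94) mod 20 = (-14) mod 20 = 20 - 14 = 6
Mesh after 94 steps: gear-0 tooth 6 meets gear-1 tooth 6

Answer: 6 6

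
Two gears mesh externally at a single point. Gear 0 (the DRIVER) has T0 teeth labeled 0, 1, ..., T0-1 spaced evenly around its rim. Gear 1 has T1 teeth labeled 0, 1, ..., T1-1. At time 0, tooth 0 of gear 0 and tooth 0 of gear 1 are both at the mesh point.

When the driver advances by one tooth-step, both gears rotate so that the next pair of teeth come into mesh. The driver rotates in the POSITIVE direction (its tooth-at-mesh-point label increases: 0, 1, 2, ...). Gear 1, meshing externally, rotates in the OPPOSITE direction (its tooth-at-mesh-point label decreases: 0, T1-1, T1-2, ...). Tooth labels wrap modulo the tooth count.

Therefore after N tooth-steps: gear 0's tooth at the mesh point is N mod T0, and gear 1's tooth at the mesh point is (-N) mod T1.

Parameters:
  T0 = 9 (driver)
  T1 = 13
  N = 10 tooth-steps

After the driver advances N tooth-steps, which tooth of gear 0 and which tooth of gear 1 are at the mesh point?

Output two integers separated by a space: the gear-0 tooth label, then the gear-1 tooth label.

Gear 0 (driver, T0=9): tooth at mesh = N mod T0
  10 = 1 * 9 + 1, so 10 mod 9 = 1
  gear 0 tooth = 1
Gear 1 (driven, T1=13): tooth at mesh = (-N) mod T1
  10 = 0 * 13 + 10, so 10 mod 13 = 10
  (-10) mod 13 = (-10) mod 13 = 13 - 10 = 3
Mesh after 10 steps: gear-0 tooth 1 meets gear-1 tooth 3

Answer: 1 3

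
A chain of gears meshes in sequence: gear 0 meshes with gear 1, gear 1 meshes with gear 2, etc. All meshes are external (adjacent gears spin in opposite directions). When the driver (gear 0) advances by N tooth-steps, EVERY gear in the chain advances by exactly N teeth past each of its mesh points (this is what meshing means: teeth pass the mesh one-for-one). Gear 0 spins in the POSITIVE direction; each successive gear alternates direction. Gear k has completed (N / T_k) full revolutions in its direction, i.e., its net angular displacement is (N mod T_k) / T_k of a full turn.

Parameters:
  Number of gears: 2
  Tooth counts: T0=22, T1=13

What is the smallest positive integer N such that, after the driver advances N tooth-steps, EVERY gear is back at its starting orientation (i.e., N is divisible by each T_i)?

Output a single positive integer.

Answer: 286

Derivation:
Gear k returns to start when N is a multiple of T_k.
All gears at start simultaneously when N is a common multiple of [22, 13]; the smallest such N is lcm(22, 13).
Start: lcm = T0 = 22
Fold in T1=13: gcd(22, 13) = 1; lcm(22, 13) = 22 * 13 / 1 = 286 / 1 = 286
Full cycle length = 286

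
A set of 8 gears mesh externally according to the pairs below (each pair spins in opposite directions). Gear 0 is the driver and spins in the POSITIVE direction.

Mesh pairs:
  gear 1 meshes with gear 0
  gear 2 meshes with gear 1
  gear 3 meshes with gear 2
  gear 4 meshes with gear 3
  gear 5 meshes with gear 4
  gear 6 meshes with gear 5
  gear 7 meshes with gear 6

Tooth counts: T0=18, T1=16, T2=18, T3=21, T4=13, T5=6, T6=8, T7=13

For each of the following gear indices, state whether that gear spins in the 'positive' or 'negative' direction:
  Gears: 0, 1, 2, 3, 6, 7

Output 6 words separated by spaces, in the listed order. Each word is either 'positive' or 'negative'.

Answer: positive negative positive negative positive negative

Derivation:
Gear 0 (driver): positive (depth 0)
  gear 1: meshes with gear 0 -> depth 1 -> negative (opposite of gear 0)
  gear 2: meshes with gear 1 -> depth 2 -> positive (opposite of gear 1)
  gear 3: meshes with gear 2 -> depth 3 -> negative (opposite of gear 2)
  gear 4: meshes with gear 3 -> depth 4 -> positive (opposite of gear 3)
  gear 5: meshes with gear 4 -> depth 5 -> negative (opposite of gear 4)
  gear 6: meshes with gear 5 -> depth 6 -> positive (opposite of gear 5)
  gear 7: meshes with gear 6 -> depth 7 -> negative (opposite of gear 6)
Queried indices 0, 1, 2, 3, 6, 7 -> positive, negative, positive, negative, positive, negative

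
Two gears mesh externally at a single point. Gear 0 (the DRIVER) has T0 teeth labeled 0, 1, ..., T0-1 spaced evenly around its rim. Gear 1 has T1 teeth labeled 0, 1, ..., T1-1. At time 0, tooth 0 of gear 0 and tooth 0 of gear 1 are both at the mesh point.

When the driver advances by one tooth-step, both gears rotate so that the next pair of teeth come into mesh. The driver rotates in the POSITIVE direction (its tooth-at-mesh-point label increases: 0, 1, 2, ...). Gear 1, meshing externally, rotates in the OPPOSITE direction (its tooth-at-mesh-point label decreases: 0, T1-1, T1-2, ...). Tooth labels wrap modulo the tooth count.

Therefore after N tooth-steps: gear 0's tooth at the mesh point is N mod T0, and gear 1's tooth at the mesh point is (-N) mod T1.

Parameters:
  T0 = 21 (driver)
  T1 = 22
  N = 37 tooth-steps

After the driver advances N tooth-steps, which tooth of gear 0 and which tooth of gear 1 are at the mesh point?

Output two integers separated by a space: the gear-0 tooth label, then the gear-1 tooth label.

Answer: 16 7

Derivation:
Gear 0 (driver, T0=21): tooth at mesh = N mod T0
  37 = 1 * 21 + 16, so 37 mod 21 = 16
  gear 0 tooth = 16
Gear 1 (driven, T1=22): tooth at mesh = (-N) mod T1
  37 = 1 * 22 + 15, so 37 mod 22 = 15
  (-37) mod 22 = (-15) mod 22 = 22 - 15 = 7
Mesh after 37 steps: gear-0 tooth 16 meets gear-1 tooth 7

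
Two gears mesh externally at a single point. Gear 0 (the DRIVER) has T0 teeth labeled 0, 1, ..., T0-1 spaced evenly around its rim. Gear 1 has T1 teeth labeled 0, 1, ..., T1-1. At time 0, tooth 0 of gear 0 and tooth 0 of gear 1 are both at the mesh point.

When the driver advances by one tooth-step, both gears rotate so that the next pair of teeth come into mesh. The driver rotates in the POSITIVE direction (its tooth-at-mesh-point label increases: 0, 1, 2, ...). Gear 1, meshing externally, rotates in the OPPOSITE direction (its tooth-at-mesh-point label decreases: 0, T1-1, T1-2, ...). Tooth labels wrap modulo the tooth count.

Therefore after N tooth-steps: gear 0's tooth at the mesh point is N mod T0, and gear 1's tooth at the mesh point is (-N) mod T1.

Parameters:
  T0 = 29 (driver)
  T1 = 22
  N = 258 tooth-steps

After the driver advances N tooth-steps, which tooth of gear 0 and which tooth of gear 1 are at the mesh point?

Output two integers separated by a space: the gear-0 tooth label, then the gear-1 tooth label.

Answer: 26 6

Derivation:
Gear 0 (driver, T0=29): tooth at mesh = N mod T0
  258 = 8 * 29 + 26, so 258 mod 29 = 26
  gear 0 tooth = 26
Gear 1 (driven, T1=22): tooth at mesh = (-N) mod T1
  258 = 11 * 22 + 16, so 258 mod 22 = 16
  (-258) mod 22 = (-16) mod 22 = 22 - 16 = 6
Mesh after 258 steps: gear-0 tooth 26 meets gear-1 tooth 6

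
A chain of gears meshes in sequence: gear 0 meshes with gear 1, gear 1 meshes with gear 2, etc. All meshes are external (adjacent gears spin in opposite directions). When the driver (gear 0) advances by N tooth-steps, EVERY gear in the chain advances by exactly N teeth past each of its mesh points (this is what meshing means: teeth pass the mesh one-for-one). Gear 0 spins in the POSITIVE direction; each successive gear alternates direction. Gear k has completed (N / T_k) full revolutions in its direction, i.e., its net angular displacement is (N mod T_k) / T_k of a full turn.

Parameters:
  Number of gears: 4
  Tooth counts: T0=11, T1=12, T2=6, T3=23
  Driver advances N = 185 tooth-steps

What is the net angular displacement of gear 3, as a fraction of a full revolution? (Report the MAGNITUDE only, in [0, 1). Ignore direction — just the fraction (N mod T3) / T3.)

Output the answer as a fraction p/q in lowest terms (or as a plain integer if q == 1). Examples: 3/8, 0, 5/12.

Answer: 1/23

Derivation:
Chain of 4 gears, tooth counts: [11, 12, 6, 23]
  gear 0: T0=11, direction=positive, advance = 185 mod 11 = 9 teeth = 9/11 turn
  gear 1: T1=12, direction=negative, advance = 185 mod 12 = 5 teeth = 5/12 turn
  gear 2: T2=6, direction=positive, advance = 185 mod 6 = 5 teeth = 5/6 turn
  gear 3: T3=23, direction=negative, advance = 185 mod 23 = 1 teeth = 1/23 turn
Gear 3: 185 mod 23 = 1
Fraction = 1 / 23 = 1/23 (gcd(1,23)=1) = 1/23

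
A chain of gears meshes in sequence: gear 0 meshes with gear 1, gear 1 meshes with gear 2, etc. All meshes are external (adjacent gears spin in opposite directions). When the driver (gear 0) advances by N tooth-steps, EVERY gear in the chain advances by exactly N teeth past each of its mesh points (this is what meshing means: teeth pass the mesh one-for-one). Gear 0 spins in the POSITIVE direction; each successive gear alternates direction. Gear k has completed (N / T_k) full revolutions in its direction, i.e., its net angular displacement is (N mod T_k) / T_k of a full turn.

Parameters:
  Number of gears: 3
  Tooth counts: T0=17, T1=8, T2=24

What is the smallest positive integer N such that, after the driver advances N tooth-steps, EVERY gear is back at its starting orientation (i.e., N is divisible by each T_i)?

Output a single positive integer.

Gear k returns to start when N is a multiple of T_k.
All gears at start simultaneously when N is a common multiple of [17, 8, 24]; the smallest such N is lcm(17, 8, 24).
Start: lcm = T0 = 17
Fold in T1=8: gcd(17, 8) = 1; lcm(17, 8) = 17 * 8 / 1 = 136 / 1 = 136
Fold in T2=24: gcd(136, 24) = 8; lcm(136, 24) = 136 * 24 / 8 = 3264 / 8 = 408
Full cycle length = 408

Answer: 408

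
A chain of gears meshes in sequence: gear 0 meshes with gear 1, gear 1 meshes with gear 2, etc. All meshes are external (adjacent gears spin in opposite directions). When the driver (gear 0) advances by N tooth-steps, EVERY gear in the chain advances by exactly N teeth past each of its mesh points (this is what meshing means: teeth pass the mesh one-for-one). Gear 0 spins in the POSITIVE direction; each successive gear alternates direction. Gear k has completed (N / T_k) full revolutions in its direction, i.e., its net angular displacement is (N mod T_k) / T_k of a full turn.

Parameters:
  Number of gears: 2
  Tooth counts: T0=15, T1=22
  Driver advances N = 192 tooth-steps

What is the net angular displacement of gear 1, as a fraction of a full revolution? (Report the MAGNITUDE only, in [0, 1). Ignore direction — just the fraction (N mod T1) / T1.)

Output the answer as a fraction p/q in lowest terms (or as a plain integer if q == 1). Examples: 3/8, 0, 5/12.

Answer: 8/11

Derivation:
Chain of 2 gears, tooth counts: [15, 22]
  gear 0: T0=15, direction=positive, advance = 192 mod 15 = 12 teeth = 12/15 turn
  gear 1: T1=22, direction=negative, advance = 192 mod 22 = 16 teeth = 16/22 turn
Gear 1: 192 mod 22 = 16
Fraction = 16 / 22 = 8/11 (gcd(16,22)=2) = 8/11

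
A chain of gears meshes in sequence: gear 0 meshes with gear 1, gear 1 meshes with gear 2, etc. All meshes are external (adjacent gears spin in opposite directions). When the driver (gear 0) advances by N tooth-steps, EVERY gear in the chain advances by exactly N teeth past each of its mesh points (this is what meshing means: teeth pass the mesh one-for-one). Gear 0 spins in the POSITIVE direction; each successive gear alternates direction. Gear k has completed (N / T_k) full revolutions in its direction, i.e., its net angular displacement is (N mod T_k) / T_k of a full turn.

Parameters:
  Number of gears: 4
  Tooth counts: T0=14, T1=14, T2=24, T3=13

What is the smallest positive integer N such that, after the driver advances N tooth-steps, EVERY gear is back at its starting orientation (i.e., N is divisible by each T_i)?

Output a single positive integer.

Answer: 2184

Derivation:
Gear k returns to start when N is a multiple of T_k.
All gears at start simultaneously when N is a common multiple of [14, 14, 24, 13]; the smallest such N is lcm(14, 14, 24, 13).
Start: lcm = T0 = 14
Fold in T1=14: gcd(14, 14) = 14; lcm(14, 14) = 14 * 14 / 14 = 196 / 14 = 14
Fold in T2=24: gcd(14, 24) = 2; lcm(14, 24) = 14 * 24 / 2 = 336 / 2 = 168
Fold in T3=13: gcd(168, 13) = 1; lcm(168, 13) = 168 * 13 / 1 = 2184 / 1 = 2184
Full cycle length = 2184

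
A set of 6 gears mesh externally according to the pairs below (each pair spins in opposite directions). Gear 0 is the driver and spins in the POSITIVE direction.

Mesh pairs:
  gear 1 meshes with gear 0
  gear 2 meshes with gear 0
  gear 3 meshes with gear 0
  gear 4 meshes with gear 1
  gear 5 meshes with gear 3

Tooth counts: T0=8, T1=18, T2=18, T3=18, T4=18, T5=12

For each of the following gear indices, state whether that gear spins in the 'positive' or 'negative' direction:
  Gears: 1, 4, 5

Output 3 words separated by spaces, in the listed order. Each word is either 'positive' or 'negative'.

Answer: negative positive positive

Derivation:
Gear 0 (driver): positive (depth 0)
  gear 1: meshes with gear 0 -> depth 1 -> negative (opposite of gear 0)
  gear 2: meshes with gear 0 -> depth 1 -> negative (opposite of gear 0)
  gear 3: meshes with gear 0 -> depth 1 -> negative (opposite of gear 0)
  gear 4: meshes with gear 1 -> depth 2 -> positive (opposite of gear 1)
  gear 5: meshes with gear 3 -> depth 2 -> positive (opposite of gear 3)
Queried indices 1, 4, 5 -> negative, positive, positive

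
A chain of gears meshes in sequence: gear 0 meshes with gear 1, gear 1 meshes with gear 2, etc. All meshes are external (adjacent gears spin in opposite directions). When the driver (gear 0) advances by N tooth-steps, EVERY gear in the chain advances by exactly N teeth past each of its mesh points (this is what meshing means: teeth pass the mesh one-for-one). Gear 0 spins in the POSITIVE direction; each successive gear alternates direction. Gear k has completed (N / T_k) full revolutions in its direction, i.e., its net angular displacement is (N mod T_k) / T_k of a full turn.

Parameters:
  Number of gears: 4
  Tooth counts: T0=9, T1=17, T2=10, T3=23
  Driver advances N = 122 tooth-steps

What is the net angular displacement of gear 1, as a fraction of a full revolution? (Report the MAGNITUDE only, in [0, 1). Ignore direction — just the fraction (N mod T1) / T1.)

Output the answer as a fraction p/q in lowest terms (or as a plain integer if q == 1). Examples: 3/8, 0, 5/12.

Answer: 3/17

Derivation:
Chain of 4 gears, tooth counts: [9, 17, 10, 23]
  gear 0: T0=9, direction=positive, advance = 122 mod 9 = 5 teeth = 5/9 turn
  gear 1: T1=17, direction=negative, advance = 122 mod 17 = 3 teeth = 3/17 turn
  gear 2: T2=10, direction=positive, advance = 122 mod 10 = 2 teeth = 2/10 turn
  gear 3: T3=23, direction=negative, advance = 122 mod 23 = 7 teeth = 7/23 turn
Gear 1: 122 mod 17 = 3
Fraction = 3 / 17 = 3/17 (gcd(3,17)=1) = 3/17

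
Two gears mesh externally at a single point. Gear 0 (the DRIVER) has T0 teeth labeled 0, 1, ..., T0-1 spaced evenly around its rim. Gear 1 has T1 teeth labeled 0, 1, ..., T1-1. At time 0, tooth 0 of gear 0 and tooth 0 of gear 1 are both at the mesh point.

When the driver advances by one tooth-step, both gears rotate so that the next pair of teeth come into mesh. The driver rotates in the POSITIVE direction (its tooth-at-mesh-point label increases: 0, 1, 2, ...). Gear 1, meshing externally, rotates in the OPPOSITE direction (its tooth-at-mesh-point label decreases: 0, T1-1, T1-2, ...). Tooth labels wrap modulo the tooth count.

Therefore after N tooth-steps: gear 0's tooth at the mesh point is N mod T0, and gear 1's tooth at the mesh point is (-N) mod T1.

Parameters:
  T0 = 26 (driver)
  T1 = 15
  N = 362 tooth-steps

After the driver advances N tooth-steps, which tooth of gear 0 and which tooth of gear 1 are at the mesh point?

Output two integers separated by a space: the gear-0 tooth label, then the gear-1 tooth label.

Gear 0 (driver, T0=26): tooth at mesh = N mod T0
  362 = 13 * 26 + 24, so 362 mod 26 = 24
  gear 0 tooth = 24
Gear 1 (driven, T1=15): tooth at mesh = (-N) mod T1
  362 = 24 * 15 + 2, so 362 mod 15 = 2
  (-362) mod 15 = (-2) mod 15 = 15 - 2 = 13
Mesh after 362 steps: gear-0 tooth 24 meets gear-1 tooth 13

Answer: 24 13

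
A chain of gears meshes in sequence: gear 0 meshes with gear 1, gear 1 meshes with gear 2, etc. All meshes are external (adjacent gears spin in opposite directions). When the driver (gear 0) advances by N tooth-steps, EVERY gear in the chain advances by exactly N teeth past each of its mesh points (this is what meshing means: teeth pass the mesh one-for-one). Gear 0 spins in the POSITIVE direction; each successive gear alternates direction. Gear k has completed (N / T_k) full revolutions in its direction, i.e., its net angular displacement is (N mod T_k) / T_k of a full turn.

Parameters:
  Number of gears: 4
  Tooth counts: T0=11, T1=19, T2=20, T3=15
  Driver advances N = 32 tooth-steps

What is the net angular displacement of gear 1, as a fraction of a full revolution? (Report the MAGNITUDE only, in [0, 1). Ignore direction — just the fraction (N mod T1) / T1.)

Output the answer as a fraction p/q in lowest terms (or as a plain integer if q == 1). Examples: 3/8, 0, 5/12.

Answer: 13/19

Derivation:
Chain of 4 gears, tooth counts: [11, 19, 20, 15]
  gear 0: T0=11, direction=positive, advance = 32 mod 11 = 10 teeth = 10/11 turn
  gear 1: T1=19, direction=negative, advance = 32 mod 19 = 13 teeth = 13/19 turn
  gear 2: T2=20, direction=positive, advance = 32 mod 20 = 12 teeth = 12/20 turn
  gear 3: T3=15, direction=negative, advance = 32 mod 15 = 2 teeth = 2/15 turn
Gear 1: 32 mod 19 = 13
Fraction = 13 / 19 = 13/19 (gcd(13,19)=1) = 13/19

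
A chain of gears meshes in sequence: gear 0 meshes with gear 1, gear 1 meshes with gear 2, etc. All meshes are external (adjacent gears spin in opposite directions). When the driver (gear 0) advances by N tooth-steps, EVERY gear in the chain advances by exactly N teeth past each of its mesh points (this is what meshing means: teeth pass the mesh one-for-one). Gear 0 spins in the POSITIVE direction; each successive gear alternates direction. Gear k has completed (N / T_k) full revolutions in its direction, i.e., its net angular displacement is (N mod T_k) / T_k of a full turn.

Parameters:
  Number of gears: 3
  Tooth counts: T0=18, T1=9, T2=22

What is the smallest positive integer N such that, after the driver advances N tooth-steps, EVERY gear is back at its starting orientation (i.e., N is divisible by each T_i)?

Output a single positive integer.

Answer: 198

Derivation:
Gear k returns to start when N is a multiple of T_k.
All gears at start simultaneously when N is a common multiple of [18, 9, 22]; the smallest such N is lcm(18, 9, 22).
Start: lcm = T0 = 18
Fold in T1=9: gcd(18, 9) = 9; lcm(18, 9) = 18 * 9 / 9 = 162 / 9 = 18
Fold in T2=22: gcd(18, 22) = 2; lcm(18, 22) = 18 * 22 / 2 = 396 / 2 = 198
Full cycle length = 198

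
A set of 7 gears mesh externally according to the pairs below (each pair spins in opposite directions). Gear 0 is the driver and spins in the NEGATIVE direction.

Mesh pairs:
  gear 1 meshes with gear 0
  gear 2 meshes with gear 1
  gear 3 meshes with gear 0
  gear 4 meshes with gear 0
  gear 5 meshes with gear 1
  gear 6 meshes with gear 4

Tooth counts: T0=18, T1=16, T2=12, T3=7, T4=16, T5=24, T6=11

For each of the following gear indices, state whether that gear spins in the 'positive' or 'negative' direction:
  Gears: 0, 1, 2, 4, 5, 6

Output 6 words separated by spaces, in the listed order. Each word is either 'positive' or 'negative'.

Answer: negative positive negative positive negative negative

Derivation:
Gear 0 (driver): negative (depth 0)
  gear 1: meshes with gear 0 -> depth 1 -> positive (opposite of gear 0)
  gear 2: meshes with gear 1 -> depth 2 -> negative (opposite of gear 1)
  gear 3: meshes with gear 0 -> depth 1 -> positive (opposite of gear 0)
  gear 4: meshes with gear 0 -> depth 1 -> positive (opposite of gear 0)
  gear 5: meshes with gear 1 -> depth 2 -> negative (opposite of gear 1)
  gear 6: meshes with gear 4 -> depth 2 -> negative (opposite of gear 4)
Queried indices 0, 1, 2, 4, 5, 6 -> negative, positive, negative, positive, negative, negative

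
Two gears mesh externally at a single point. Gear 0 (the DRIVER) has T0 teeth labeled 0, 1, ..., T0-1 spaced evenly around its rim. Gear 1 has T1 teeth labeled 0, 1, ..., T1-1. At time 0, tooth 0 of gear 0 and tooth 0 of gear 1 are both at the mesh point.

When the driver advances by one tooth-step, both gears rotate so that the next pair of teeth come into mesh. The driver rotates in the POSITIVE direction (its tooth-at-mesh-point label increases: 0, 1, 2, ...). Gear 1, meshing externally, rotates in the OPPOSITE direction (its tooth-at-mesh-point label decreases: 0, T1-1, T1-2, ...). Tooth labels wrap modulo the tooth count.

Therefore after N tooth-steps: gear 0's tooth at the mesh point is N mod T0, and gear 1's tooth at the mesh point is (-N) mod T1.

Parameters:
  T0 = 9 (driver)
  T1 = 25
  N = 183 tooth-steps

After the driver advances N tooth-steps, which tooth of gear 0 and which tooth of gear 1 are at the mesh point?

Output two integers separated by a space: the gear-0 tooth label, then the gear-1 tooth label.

Answer: 3 17

Derivation:
Gear 0 (driver, T0=9): tooth at mesh = N mod T0
  183 = 20 * 9 + 3, so 183 mod 9 = 3
  gear 0 tooth = 3
Gear 1 (driven, T1=25): tooth at mesh = (-N) mod T1
  183 = 7 * 25 + 8, so 183 mod 25 = 8
  (-183) mod 25 = (-8) mod 25 = 25 - 8 = 17
Mesh after 183 steps: gear-0 tooth 3 meets gear-1 tooth 17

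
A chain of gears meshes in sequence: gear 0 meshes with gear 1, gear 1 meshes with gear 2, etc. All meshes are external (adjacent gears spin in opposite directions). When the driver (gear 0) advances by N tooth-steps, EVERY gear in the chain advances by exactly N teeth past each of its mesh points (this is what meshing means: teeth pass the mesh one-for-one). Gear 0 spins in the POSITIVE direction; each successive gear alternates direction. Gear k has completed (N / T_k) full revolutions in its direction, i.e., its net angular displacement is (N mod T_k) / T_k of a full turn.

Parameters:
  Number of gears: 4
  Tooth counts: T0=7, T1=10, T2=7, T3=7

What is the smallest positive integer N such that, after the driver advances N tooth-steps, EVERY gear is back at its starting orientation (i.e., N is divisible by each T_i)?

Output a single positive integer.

Answer: 70

Derivation:
Gear k returns to start when N is a multiple of T_k.
All gears at start simultaneously when N is a common multiple of [7, 10, 7, 7]; the smallest such N is lcm(7, 10, 7, 7).
Start: lcm = T0 = 7
Fold in T1=10: gcd(7, 10) = 1; lcm(7, 10) = 7 * 10 / 1 = 70 / 1 = 70
Fold in T2=7: gcd(70, 7) = 7; lcm(70, 7) = 70 * 7 / 7 = 490 / 7 = 70
Fold in T3=7: gcd(70, 7) = 7; lcm(70, 7) = 70 * 7 / 7 = 490 / 7 = 70
Full cycle length = 70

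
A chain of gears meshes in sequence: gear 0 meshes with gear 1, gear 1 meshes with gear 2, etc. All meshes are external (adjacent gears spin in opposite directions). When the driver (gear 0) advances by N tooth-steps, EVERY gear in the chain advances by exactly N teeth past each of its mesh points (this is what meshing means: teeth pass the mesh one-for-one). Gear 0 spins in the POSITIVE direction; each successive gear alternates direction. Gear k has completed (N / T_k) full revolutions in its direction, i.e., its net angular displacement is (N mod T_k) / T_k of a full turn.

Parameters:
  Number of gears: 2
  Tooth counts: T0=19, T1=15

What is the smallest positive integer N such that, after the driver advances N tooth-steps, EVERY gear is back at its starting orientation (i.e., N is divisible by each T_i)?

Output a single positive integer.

Gear k returns to start when N is a multiple of T_k.
All gears at start simultaneously when N is a common multiple of [19, 15]; the smallest such N is lcm(19, 15).
Start: lcm = T0 = 19
Fold in T1=15: gcd(19, 15) = 1; lcm(19, 15) = 19 * 15 / 1 = 285 / 1 = 285
Full cycle length = 285

Answer: 285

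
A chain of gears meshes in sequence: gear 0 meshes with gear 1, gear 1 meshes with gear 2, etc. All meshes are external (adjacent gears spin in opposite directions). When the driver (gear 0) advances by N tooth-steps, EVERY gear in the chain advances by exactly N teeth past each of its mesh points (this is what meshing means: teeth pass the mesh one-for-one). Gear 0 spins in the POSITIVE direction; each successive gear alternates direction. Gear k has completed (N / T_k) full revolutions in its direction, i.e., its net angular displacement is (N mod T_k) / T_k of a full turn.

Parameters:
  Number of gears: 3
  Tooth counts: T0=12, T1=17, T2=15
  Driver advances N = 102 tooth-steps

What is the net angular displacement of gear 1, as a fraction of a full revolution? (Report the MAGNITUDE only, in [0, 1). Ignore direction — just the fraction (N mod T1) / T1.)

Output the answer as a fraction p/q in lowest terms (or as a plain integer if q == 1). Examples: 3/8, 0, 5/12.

Answer: 0

Derivation:
Chain of 3 gears, tooth counts: [12, 17, 15]
  gear 0: T0=12, direction=positive, advance = 102 mod 12 = 6 teeth = 6/12 turn
  gear 1: T1=17, direction=negative, advance = 102 mod 17 = 0 teeth = 0/17 turn
  gear 2: T2=15, direction=positive, advance = 102 mod 15 = 12 teeth = 12/15 turn
Gear 1: 102 mod 17 = 0
Fraction = 0 / 17 = 0/1 (gcd(0,17)=17) = 0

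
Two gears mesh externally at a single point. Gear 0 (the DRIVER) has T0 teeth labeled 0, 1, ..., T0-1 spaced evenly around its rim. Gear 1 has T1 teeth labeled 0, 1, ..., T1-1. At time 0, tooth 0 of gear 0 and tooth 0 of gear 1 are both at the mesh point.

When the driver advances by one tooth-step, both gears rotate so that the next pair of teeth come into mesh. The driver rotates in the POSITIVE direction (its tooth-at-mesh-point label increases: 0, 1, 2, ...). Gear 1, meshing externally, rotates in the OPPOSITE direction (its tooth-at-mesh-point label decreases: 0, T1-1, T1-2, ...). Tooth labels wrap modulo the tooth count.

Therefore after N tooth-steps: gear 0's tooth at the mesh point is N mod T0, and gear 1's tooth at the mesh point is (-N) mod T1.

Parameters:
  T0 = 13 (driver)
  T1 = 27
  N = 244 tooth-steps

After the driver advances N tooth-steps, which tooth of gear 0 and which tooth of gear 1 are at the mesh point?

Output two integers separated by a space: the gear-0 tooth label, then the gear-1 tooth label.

Answer: 10 26

Derivation:
Gear 0 (driver, T0=13): tooth at mesh = N mod T0
  244 = 18 * 13 + 10, so 244 mod 13 = 10
  gear 0 tooth = 10
Gear 1 (driven, T1=27): tooth at mesh = (-N) mod T1
  244 = 9 * 27 + 1, so 244 mod 27 = 1
  (-244) mod 27 = (-1) mod 27 = 27 - 1 = 26
Mesh after 244 steps: gear-0 tooth 10 meets gear-1 tooth 26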